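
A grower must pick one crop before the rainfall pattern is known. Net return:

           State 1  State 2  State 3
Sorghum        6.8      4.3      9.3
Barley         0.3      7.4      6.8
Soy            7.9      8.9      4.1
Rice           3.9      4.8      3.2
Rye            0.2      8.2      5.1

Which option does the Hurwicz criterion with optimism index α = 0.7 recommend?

Sorghum

Sorghum: 0.7·9.3 + 0.3·4.3 = 7.8
Barley: 0.7·7.4 + 0.3·0.3 = 5.27
Soy: 0.7·8.9 + 0.3·4.1 = 7.46
Rice: 0.7·4.8 + 0.3·3.2 = 4.32
Rye: 0.7·8.2 + 0.3·0.2 = 5.8
Highest Hurwicz score = 7.8 → Sorghum.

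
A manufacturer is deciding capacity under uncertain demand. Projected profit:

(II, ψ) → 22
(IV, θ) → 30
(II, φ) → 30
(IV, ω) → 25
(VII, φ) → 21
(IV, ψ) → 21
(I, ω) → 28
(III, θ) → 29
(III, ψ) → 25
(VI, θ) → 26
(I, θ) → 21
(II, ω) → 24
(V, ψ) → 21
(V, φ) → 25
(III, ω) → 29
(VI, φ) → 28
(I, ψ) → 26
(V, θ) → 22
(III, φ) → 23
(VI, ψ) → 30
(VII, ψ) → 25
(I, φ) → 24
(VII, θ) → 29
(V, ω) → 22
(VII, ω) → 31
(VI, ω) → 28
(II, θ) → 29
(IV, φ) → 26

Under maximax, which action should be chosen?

Row maxima: I=28, II=30, III=29, IV=30, V=25, VI=30, VII=31
Best best-case = 31 → VII.

VII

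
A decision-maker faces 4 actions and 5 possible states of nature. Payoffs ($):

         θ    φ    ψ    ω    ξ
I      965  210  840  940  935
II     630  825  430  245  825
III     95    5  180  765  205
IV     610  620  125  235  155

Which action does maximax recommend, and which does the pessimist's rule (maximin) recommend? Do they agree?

Row maxima: I=965, II=825, III=765, IV=620
Best best-case = 965 → I.
Row minima: I=210, II=245, III=5, IV=125
Best worst-case = 245 → II.

maximax → I; maximin → II (disagree)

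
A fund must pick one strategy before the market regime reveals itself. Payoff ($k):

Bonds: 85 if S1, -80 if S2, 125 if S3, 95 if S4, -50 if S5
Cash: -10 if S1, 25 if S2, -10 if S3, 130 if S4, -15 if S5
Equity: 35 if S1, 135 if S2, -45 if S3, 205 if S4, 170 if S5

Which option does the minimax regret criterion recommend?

Equity

Column bests: S1=85, S2=135, S3=125, S4=205, S5=170.
Bonds regrets: 0, 215, 0, 110, 220 → max 220
Cash regrets: 95, 110, 135, 75, 185 → max 185
Equity regrets: 50, 0, 170, 0, 0 → max 170
Smallest max regret = 170 → Equity.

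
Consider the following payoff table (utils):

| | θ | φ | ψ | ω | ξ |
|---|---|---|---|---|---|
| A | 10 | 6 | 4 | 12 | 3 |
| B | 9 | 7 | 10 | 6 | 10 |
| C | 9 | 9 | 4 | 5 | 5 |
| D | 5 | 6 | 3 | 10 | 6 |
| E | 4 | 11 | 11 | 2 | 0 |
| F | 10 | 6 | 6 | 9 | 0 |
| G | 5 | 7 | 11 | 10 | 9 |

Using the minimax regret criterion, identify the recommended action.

Column bests: θ=10, φ=11, ψ=11, ω=12, ξ=10.
A regrets: 0, 5, 7, 0, 7 → max 7
B regrets: 1, 4, 1, 6, 0 → max 6
C regrets: 1, 2, 7, 7, 5 → max 7
D regrets: 5, 5, 8, 2, 4 → max 8
E regrets: 6, 0, 0, 10, 10 → max 10
F regrets: 0, 5, 5, 3, 10 → max 10
G regrets: 5, 4, 0, 2, 1 → max 5
Smallest max regret = 5 → G.

G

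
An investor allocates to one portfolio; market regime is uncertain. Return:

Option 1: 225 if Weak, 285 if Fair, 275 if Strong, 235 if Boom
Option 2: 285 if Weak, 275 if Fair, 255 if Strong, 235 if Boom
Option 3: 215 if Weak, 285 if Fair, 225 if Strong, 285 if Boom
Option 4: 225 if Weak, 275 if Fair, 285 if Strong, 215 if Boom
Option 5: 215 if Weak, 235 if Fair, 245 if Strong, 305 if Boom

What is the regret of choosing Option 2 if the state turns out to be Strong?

30

Best payoff under Strong is 285.
Regret = 285 − 255 = 30.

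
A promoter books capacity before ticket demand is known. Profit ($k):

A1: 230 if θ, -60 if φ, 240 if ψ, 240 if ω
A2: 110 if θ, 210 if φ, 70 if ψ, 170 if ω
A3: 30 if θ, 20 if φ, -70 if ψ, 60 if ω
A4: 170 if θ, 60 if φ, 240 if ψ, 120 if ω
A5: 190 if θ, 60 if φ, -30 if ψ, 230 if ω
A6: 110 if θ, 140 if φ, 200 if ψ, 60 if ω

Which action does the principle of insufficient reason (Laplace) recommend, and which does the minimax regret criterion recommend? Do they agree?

Row averages: A1=162.5, A2=140, A3=10, A4=147.5, A5=112.5, A6=127.5
Highest average = 162.5 → A1.
Column bests: θ=230, φ=210, ψ=240, ω=240.
A1 regrets: 0, 270, 0, 0 → max 270
A2 regrets: 120, 0, 170, 70 → max 170
A3 regrets: 200, 190, 310, 180 → max 310
A4 regrets: 60, 150, 0, 120 → max 150
A5 regrets: 40, 150, 270, 10 → max 270
A6 regrets: 120, 70, 40, 180 → max 180
Smallest max regret = 150 → A4.

laplace → A1; minimax regret → A4 (disagree)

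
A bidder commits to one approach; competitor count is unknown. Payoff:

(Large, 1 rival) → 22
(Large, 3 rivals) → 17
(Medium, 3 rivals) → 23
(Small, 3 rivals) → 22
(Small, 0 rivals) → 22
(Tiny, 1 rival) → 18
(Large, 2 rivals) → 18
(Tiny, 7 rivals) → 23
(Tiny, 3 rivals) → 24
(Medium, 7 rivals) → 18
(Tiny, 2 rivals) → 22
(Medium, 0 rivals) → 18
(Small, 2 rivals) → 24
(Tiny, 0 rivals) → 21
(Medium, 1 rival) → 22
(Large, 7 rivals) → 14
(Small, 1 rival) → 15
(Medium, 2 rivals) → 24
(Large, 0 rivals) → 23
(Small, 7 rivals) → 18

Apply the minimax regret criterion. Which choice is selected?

Column bests: 0 rivals=23, 1 rival=22, 2 rivals=24, 3 rivals=24, 7 rivals=23.
Tiny regrets: 2, 4, 2, 0, 0 → max 4
Small regrets: 1, 7, 0, 2, 5 → max 7
Medium regrets: 5, 0, 0, 1, 5 → max 5
Large regrets: 0, 0, 6, 7, 9 → max 9
Smallest max regret = 4 → Tiny.

Tiny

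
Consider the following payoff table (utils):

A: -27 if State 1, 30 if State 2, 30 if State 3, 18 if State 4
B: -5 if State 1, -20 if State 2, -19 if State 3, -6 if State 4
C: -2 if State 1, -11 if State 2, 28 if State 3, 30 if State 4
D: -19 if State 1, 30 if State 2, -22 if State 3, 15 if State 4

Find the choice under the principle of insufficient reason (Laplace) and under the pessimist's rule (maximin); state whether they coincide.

laplace → A; maximin → C (disagree)

Row averages: A=12.75, B=-12.5, C=11.25, D=1
Highest average = 12.75 → A.
Row minima: A=-27, B=-20, C=-11, D=-22
Best worst-case = -11 → C.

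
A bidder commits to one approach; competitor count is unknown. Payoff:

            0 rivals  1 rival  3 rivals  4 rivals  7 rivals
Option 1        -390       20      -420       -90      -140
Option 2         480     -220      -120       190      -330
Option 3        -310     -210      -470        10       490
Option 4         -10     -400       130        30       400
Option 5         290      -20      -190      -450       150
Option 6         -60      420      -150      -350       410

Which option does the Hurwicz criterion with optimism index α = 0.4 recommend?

Option 2

Option 1: 0.4·20 + 0.6·(-420) = -244
Option 2: 0.4·480 + 0.6·(-330) = -6
Option 3: 0.4·490 + 0.6·(-470) = -86
Option 4: 0.4·400 + 0.6·(-400) = -80
Option 5: 0.4·290 + 0.6·(-450) = -154
Option 6: 0.4·420 + 0.6·(-350) = -42
Highest Hurwicz score = -6 → Option 2.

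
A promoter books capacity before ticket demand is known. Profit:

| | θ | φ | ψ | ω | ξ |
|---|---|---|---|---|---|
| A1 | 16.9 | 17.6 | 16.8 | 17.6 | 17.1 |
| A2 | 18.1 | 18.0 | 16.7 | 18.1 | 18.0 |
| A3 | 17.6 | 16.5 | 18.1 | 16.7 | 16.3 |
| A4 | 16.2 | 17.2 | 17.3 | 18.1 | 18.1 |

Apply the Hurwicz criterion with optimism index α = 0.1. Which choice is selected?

A1

A1: 0.1·17.6 + 0.9·16.8 = 16.88
A2: 0.1·18.1 + 0.9·16.7 = 16.84
A3: 0.1·18.1 + 0.9·16.3 = 16.48
A4: 0.1·18.1 + 0.9·16.2 = 16.39
Highest Hurwicz score = 16.88 → A1.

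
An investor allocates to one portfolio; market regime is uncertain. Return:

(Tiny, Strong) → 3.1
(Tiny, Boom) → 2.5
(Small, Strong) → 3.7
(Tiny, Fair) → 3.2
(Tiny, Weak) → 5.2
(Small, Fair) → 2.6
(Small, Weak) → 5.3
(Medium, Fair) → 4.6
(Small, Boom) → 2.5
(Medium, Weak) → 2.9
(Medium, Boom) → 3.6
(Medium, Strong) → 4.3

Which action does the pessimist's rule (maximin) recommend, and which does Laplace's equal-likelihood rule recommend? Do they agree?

Row minima: Tiny=2.5, Small=2.5, Medium=2.9
Best worst-case = 2.9 → Medium.
Row averages: Tiny=3.5, Small=3.525, Medium=3.85
Highest average = 3.85 → Medium.

maximin → Medium; laplace → Medium (agree)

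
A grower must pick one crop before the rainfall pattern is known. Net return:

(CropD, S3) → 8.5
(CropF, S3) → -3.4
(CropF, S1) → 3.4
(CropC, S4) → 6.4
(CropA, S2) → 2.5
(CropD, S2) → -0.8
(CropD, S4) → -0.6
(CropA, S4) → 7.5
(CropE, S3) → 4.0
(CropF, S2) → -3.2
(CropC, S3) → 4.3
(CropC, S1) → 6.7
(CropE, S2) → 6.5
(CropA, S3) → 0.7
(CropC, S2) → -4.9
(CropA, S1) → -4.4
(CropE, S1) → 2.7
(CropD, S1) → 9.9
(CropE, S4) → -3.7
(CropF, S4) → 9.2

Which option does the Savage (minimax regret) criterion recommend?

Column bests: S1=9.9, S2=6.5, S3=8.5, S4=9.2.
CropC regrets: 3.2, 11.4, 4.2, 2.8 → max 11.4
CropE regrets: 7.2, 0.0, 4.5, 12.9 → max 12.9
CropD regrets: 0.0, 7.3, 0.0, 9.8 → max 9.8
CropA regrets: 14.3, 4.0, 7.8, 1.7 → max 14.3
CropF regrets: 6.5, 9.7, 11.9, 0.0 → max 11.9
Smallest max regret = 9.8 → CropD.

CropD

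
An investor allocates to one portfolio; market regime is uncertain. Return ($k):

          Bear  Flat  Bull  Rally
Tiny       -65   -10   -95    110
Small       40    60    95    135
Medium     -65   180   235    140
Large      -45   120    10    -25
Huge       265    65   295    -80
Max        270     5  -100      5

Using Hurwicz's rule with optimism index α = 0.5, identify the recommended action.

Tiny: 0.5·110 + 0.5·(-95) = 7.5
Small: 0.5·135 + 0.5·40 = 87.5
Medium: 0.5·235 + 0.5·(-65) = 85
Large: 0.5·120 + 0.5·(-45) = 37.5
Huge: 0.5·295 + 0.5·(-80) = 107.5
Max: 0.5·270 + 0.5·(-100) = 85
Highest Hurwicz score = 107.5 → Huge.

Huge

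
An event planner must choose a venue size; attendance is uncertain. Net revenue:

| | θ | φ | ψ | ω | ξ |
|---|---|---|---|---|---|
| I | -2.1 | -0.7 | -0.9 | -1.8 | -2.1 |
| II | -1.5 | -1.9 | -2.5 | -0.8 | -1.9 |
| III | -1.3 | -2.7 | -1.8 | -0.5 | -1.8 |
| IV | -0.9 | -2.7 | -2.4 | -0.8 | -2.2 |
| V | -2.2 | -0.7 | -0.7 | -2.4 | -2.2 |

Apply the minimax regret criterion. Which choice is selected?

I

Column bests: θ=-0.9, φ=-0.7, ψ=-0.7, ω=-0.5, ξ=-1.8.
I regrets: 1.2, 0.0, 0.2, 1.3, 0.3 → max 1.3
II regrets: 0.6, 1.2, 1.8, 0.3, 0.1 → max 1.8
III regrets: 0.4, 2.0, 1.1, 0.0, 0.0 → max 2.0
IV regrets: 0.0, 2.0, 1.7, 0.3, 0.4 → max 2.0
V regrets: 1.3, 0.0, 0.0, 1.9, 0.4 → max 1.9
Smallest max regret = 1.3 → I.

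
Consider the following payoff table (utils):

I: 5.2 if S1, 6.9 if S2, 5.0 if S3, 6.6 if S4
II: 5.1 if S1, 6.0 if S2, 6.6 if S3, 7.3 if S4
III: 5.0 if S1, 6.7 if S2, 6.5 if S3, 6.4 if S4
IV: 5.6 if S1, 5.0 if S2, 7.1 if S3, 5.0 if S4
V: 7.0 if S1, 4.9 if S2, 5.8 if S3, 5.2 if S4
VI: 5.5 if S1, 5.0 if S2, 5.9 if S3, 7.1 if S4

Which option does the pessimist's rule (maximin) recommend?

II

Row minima: I=5.0, II=5.1, III=5.0, IV=5.0, V=4.9, VI=5.0
Best worst-case = 5.1 → II.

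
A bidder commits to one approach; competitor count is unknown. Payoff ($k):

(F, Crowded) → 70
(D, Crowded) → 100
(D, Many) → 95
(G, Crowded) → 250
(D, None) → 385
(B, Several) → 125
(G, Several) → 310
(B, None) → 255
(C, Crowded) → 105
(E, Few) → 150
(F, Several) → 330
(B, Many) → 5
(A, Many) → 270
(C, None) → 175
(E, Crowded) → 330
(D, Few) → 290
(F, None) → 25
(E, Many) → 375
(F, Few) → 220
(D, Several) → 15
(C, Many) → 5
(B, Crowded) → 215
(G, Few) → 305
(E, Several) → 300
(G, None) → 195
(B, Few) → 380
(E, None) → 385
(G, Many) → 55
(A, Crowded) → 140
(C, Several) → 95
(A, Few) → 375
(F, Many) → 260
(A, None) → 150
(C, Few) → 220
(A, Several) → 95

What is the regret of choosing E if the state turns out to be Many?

0

Best payoff under Many is 375.
Regret = 375 − 375 = 0.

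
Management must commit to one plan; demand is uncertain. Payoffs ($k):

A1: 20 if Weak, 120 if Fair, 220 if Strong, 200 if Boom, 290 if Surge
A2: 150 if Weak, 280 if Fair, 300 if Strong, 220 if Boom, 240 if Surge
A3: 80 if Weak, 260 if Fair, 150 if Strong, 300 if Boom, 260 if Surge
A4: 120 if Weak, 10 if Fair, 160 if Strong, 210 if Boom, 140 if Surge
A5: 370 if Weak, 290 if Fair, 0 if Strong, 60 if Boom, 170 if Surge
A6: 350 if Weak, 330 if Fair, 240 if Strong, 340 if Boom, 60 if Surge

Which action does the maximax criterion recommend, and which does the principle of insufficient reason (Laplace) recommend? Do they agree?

Row maxima: A1=290, A2=300, A3=300, A4=210, A5=370, A6=350
Best best-case = 370 → A5.
Row averages: A1=170, A2=238, A3=210, A4=128, A5=178, A6=264
Highest average = 264 → A6.

maximax → A5; laplace → A6 (disagree)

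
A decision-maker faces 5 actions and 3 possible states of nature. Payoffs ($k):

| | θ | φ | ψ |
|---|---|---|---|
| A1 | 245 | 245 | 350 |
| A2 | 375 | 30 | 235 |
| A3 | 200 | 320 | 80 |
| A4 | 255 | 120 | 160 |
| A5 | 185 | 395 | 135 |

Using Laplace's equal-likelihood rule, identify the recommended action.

A1

Row averages: A1=280, A2=640/3, A3=200, A4=535/3, A5=715/3
Highest average = 280 → A1.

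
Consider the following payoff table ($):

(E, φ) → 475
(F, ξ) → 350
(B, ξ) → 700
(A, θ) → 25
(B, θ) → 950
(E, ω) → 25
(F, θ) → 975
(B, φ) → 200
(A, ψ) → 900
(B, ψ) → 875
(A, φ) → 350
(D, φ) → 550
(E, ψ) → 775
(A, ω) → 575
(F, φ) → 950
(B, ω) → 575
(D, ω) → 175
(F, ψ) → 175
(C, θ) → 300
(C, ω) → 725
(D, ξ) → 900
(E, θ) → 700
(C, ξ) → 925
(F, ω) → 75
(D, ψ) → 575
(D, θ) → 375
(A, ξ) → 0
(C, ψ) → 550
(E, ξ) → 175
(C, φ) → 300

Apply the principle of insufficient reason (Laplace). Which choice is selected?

Row averages: A=370, B=660, C=560, D=515, E=430, F=505
Highest average = 660 → B.

B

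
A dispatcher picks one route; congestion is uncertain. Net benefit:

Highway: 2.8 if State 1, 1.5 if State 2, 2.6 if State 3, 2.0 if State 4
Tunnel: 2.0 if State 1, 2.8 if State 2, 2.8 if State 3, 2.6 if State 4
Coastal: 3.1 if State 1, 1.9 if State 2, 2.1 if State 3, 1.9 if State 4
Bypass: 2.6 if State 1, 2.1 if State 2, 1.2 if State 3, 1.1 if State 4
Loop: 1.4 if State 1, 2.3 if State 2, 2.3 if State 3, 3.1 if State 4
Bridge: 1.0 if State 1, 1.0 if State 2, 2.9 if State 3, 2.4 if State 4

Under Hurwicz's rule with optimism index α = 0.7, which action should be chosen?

Highway: 0.7·2.8 + 0.3·1.5 = 2.41
Tunnel: 0.7·2.8 + 0.3·2.0 = 2.56
Coastal: 0.7·3.1 + 0.3·1.9 = 2.74
Bypass: 0.7·2.6 + 0.3·1.1 = 2.15
Loop: 0.7·3.1 + 0.3·1.4 = 2.59
Bridge: 0.7·2.9 + 0.3·1.0 = 2.33
Highest Hurwicz score = 2.74 → Coastal.

Coastal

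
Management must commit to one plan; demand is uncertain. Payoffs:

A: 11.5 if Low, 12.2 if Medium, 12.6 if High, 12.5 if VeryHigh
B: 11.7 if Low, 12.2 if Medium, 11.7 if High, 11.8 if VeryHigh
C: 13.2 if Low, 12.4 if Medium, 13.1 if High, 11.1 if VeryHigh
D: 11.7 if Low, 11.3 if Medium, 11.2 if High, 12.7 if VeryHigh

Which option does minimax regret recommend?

B

Column bests: Low=13.2, Medium=12.4, High=13.1, VeryHigh=12.7.
A regrets: 1.7, 0.2, 0.5, 0.2 → max 1.7
B regrets: 1.5, 0.2, 1.4, 0.9 → max 1.5
C regrets: 0.0, 0.0, 0.0, 1.6 → max 1.6
D regrets: 1.5, 1.1, 1.9, 0.0 → max 1.9
Smallest max regret = 1.5 → B.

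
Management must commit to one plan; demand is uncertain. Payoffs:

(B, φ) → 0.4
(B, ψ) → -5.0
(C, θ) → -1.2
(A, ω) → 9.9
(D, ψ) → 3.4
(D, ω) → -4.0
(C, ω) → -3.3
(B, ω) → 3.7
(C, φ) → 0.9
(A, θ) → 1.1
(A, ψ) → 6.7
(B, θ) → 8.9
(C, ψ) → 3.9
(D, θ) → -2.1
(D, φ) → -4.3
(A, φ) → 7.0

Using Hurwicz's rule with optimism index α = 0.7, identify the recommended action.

A: 0.7·9.9 + 0.3·1.1 = 7.26
B: 0.7·8.9 + 0.3·(-5.0) = 4.73
C: 0.7·3.9 + 0.3·(-3.3) = 1.74
D: 0.7·3.4 + 0.3·(-4.3) = 1.09
Highest Hurwicz score = 7.26 → A.

A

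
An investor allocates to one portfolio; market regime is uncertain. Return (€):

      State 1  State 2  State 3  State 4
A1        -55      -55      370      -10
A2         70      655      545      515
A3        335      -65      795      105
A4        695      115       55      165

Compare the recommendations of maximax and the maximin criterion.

maximax → A3; maximin → A2 (disagree)

Row maxima: A1=370, A2=655, A3=795, A4=695
Best best-case = 795 → A3.
Row minima: A1=-55, A2=70, A3=-65, A4=55
Best worst-case = 70 → A2.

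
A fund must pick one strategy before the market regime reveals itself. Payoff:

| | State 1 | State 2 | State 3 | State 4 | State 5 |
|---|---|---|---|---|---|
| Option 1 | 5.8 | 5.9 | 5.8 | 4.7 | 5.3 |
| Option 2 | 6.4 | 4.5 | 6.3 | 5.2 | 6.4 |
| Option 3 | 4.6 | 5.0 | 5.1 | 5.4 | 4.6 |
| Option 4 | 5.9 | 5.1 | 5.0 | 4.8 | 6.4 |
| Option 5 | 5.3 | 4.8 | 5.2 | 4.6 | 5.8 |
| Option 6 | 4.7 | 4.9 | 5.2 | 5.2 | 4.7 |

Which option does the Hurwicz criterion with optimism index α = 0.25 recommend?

Option 4

Option 1: 0.25·5.9 + 0.75·4.7 = 5
Option 2: 0.25·6.4 + 0.75·4.5 = 4.975
Option 3: 0.25·5.4 + 0.75·4.6 = 4.8
Option 4: 0.25·6.4 + 0.75·4.8 = 5.2
Option 5: 0.25·5.8 + 0.75·4.6 = 4.9
Option 6: 0.25·5.2 + 0.75·4.7 = 4.825
Highest Hurwicz score = 5.2 → Option 4.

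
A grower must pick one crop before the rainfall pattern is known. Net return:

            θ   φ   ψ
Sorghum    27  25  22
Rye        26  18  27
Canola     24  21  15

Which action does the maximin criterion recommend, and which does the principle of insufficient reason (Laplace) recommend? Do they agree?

Row minima: Sorghum=22, Rye=18, Canola=15
Best worst-case = 22 → Sorghum.
Row averages: Sorghum=74/3, Rye=71/3, Canola=20
Highest average = 74/3 → Sorghum.

maximin → Sorghum; laplace → Sorghum (agree)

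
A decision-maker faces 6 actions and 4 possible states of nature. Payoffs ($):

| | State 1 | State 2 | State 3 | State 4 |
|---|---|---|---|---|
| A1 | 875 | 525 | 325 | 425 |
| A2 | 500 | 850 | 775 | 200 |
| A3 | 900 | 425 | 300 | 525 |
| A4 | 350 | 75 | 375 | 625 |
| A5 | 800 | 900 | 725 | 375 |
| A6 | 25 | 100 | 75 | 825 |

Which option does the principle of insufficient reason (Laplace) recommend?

Row averages: A1=537.5, A2=581.25, A3=537.5, A4=356.25, A5=700, A6=256.25
Highest average = 700 → A5.

A5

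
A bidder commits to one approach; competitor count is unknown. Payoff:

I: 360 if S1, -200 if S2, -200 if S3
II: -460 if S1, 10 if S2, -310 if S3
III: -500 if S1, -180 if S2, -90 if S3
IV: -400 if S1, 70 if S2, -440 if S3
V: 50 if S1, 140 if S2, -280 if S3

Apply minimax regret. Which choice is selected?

Column bests: S1=360, S2=140, S3=-90.
I regrets: 0, 340, 110 → max 340
II regrets: 820, 130, 220 → max 820
III regrets: 860, 320, 0 → max 860
IV regrets: 760, 70, 350 → max 760
V regrets: 310, 0, 190 → max 310
Smallest max regret = 310 → V.

V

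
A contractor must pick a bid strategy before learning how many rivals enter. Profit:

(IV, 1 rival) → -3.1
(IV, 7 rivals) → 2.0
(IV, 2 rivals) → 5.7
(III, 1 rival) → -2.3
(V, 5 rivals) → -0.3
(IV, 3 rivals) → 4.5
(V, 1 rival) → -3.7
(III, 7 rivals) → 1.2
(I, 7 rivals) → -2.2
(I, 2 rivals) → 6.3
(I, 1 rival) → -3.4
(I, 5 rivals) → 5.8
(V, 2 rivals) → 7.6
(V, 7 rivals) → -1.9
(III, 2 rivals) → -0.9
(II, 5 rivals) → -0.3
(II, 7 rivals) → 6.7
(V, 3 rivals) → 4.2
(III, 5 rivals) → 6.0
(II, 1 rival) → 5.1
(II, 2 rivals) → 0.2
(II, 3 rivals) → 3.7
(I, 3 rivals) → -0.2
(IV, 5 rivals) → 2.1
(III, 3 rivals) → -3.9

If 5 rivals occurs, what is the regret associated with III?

0.0

Best payoff under 5 rivals is 6.0.
Regret = 6.0 − 6.0 = 0.0.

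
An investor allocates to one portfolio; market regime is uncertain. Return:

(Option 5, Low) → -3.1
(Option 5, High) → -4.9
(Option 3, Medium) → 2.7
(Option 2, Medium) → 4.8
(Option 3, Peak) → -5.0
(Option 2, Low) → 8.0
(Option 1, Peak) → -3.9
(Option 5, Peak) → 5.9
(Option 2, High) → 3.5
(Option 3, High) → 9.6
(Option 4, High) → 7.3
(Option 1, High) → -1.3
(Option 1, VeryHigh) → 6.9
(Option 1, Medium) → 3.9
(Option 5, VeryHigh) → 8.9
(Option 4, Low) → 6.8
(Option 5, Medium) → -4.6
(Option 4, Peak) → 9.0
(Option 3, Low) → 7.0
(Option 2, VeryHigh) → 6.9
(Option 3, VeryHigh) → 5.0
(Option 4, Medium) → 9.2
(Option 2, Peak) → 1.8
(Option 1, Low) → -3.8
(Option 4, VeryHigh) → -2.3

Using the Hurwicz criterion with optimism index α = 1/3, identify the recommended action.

Option 2

Option 1: 1/3·6.9 + 2/3·(-3.9) = -0.3
Option 2: 1/3·8.0 + 2/3·1.8 = 58/15
Option 3: 1/3·9.6 + 2/3·(-5.0) = -2/15
Option 4: 1/3·9.2 + 2/3·(-2.3) = 23/15
Option 5: 1/3·8.9 + 2/3·(-4.9) = -0.3
Highest Hurwicz score = 58/15 → Option 2.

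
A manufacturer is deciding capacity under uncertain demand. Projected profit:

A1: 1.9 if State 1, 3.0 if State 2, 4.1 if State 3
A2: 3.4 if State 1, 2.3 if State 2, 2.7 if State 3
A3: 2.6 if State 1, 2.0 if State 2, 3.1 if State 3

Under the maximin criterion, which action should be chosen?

A2

Row minima: A1=1.9, A2=2.3, A3=2.0
Best worst-case = 2.3 → A2.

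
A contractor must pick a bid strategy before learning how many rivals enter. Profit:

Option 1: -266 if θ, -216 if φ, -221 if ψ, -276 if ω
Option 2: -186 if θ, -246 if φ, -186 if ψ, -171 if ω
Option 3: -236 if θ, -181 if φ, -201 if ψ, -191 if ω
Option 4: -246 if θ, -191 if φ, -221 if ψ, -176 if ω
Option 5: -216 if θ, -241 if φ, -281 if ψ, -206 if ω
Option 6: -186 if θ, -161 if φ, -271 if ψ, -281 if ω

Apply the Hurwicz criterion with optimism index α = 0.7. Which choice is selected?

Option 2

Option 1: 0.7·(-216) + 0.3·(-276) = -234
Option 2: 0.7·(-171) + 0.3·(-246) = -193.5
Option 3: 0.7·(-181) + 0.3·(-236) = -197.5
Option 4: 0.7·(-176) + 0.3·(-246) = -197
Option 5: 0.7·(-206) + 0.3·(-281) = -228.5
Option 6: 0.7·(-161) + 0.3·(-281) = -197
Highest Hurwicz score = -193.5 → Option 2.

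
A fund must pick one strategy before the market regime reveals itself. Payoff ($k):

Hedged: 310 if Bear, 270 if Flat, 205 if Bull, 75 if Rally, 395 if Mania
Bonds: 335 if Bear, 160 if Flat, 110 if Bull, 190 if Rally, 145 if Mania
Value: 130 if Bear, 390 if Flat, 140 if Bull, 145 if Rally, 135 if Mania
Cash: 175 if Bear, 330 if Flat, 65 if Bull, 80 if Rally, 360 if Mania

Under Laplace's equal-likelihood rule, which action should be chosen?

Row averages: Hedged=251, Bonds=188, Value=188, Cash=202
Highest average = 251 → Hedged.

Hedged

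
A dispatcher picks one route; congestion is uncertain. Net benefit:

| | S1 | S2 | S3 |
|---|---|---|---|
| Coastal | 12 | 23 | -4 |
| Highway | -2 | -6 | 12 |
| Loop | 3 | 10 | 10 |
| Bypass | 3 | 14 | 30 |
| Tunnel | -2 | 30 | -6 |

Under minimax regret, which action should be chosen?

Bypass

Column bests: S1=12, S2=30, S3=30.
Coastal regrets: 0, 7, 34 → max 34
Highway regrets: 14, 36, 18 → max 36
Loop regrets: 9, 20, 20 → max 20
Bypass regrets: 9, 16, 0 → max 16
Tunnel regrets: 14, 0, 36 → max 36
Smallest max regret = 16 → Bypass.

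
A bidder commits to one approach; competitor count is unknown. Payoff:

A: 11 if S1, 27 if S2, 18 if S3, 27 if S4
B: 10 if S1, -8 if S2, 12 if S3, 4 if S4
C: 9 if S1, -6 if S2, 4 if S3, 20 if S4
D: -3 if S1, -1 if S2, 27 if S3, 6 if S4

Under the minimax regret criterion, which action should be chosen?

Column bests: S1=11, S2=27, S3=27, S4=27.
A regrets: 0, 0, 9, 0 → max 9
B regrets: 1, 35, 15, 23 → max 35
C regrets: 2, 33, 23, 7 → max 33
D regrets: 14, 28, 0, 21 → max 28
Smallest max regret = 9 → A.

A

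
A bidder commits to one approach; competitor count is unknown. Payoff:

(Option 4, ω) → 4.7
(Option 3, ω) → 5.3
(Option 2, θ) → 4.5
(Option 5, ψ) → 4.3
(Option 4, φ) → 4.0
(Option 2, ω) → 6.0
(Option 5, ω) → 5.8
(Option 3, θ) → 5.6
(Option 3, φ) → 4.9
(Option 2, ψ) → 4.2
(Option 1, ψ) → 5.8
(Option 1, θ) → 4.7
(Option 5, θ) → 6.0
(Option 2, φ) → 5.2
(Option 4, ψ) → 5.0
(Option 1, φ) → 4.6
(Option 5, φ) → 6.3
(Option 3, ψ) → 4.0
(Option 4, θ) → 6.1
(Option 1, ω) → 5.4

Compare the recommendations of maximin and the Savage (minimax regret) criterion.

Row minima: Option 1=4.6, Option 2=4.2, Option 3=4.0, Option 4=4.0, Option 5=4.3
Best worst-case = 4.6 → Option 1.
Column bests: θ=6.1, φ=6.3, ψ=5.8, ω=6.0.
Option 1 regrets: 1.4, 1.7, 0.0, 0.6 → max 1.7
Option 2 regrets: 1.6, 1.1, 1.6, 0.0 → max 1.6
Option 3 regrets: 0.5, 1.4, 1.8, 0.7 → max 1.8
Option 4 regrets: 0.0, 2.3, 0.8, 1.3 → max 2.3
Option 5 regrets: 0.1, 0.0, 1.5, 0.2 → max 1.5
Smallest max regret = 1.5 → Option 5.

maximin → Option 1; minimax regret → Option 5 (disagree)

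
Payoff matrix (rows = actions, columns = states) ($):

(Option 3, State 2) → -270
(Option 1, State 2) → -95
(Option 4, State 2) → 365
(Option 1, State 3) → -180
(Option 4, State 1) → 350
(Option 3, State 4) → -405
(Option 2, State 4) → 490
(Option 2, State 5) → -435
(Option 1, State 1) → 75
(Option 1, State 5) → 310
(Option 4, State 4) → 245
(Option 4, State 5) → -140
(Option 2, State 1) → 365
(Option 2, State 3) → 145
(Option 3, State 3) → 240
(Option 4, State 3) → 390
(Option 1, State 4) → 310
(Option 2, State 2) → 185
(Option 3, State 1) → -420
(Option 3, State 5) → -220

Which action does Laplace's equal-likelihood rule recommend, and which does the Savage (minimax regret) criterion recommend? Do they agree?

Row averages: Option 1=84, Option 2=150, Option 3=-215, Option 4=242
Highest average = 242 → Option 4.
Column bests: State 1=365, State 2=365, State 3=390, State 4=490, State 5=310.
Option 1 regrets: 290, 460, 570, 180, 0 → max 570
Option 2 regrets: 0, 180, 245, 0, 745 → max 745
Option 3 regrets: 785, 635, 150, 895, 530 → max 895
Option 4 regrets: 15, 0, 0, 245, 450 → max 450
Smallest max regret = 450 → Option 4.

laplace → Option 4; minimax regret → Option 4 (agree)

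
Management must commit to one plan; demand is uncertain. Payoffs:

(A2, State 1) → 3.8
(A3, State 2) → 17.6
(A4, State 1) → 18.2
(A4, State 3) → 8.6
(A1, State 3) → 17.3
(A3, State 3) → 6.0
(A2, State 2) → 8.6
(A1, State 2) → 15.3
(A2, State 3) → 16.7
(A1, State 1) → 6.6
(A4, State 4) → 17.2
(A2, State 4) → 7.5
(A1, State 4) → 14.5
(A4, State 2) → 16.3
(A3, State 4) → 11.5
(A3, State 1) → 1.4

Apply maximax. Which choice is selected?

Row maxima: A1=17.3, A2=16.7, A3=17.6, A4=18.2
Best best-case = 18.2 → A4.

A4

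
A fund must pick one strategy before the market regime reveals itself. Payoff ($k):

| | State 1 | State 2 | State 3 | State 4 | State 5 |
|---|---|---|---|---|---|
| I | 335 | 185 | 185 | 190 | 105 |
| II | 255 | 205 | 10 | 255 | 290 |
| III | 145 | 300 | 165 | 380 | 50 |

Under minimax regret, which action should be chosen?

Column bests: State 1=335, State 2=300, State 3=185, State 4=380, State 5=290.
I regrets: 0, 115, 0, 190, 185 → max 190
II regrets: 80, 95, 175, 125, 0 → max 175
III regrets: 190, 0, 20, 0, 240 → max 240
Smallest max regret = 175 → II.

II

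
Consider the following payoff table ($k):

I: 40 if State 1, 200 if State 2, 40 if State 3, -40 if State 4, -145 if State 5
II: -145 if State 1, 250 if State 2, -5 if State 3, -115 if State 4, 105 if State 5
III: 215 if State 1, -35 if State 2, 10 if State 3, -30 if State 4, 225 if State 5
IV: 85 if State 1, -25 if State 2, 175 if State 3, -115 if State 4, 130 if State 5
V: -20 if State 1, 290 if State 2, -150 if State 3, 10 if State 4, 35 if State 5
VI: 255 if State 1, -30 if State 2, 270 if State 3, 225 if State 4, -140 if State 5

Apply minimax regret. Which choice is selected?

Column bests: State 1=255, State 2=290, State 3=270, State 4=225, State 5=225.
I regrets: 215, 90, 230, 265, 370 → max 370
II regrets: 400, 40, 275, 340, 120 → max 400
III regrets: 40, 325, 260, 255, 0 → max 325
IV regrets: 170, 315, 95, 340, 95 → max 340
V regrets: 275, 0, 420, 215, 190 → max 420
VI regrets: 0, 320, 0, 0, 365 → max 365
Smallest max regret = 325 → III.

III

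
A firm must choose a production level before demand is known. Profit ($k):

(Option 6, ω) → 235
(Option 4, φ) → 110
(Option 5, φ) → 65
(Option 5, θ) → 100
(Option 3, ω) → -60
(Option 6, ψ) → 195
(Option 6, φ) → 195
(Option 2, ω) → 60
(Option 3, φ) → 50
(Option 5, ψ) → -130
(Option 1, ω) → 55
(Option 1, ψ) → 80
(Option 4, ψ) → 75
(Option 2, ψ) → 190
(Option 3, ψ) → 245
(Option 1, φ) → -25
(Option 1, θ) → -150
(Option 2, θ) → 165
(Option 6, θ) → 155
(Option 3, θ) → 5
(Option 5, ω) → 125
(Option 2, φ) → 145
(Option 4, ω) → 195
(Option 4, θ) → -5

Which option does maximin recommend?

Row minima: Option 1=-150, Option 2=60, Option 3=-60, Option 4=-5, Option 5=-130, Option 6=155
Best worst-case = 155 → Option 6.

Option 6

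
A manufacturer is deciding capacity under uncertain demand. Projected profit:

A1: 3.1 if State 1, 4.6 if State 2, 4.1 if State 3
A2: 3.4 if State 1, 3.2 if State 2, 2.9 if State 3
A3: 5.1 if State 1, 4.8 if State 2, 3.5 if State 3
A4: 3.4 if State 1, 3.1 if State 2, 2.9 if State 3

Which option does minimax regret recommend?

Column bests: State 1=5.1, State 2=4.8, State 3=4.1.
A1 regrets: 2.0, 0.2, 0.0 → max 2.0
A2 regrets: 1.7, 1.6, 1.2 → max 1.7
A3 regrets: 0.0, 0.0, 0.6 → max 0.6
A4 regrets: 1.7, 1.7, 1.2 → max 1.7
Smallest max regret = 0.6 → A3.

A3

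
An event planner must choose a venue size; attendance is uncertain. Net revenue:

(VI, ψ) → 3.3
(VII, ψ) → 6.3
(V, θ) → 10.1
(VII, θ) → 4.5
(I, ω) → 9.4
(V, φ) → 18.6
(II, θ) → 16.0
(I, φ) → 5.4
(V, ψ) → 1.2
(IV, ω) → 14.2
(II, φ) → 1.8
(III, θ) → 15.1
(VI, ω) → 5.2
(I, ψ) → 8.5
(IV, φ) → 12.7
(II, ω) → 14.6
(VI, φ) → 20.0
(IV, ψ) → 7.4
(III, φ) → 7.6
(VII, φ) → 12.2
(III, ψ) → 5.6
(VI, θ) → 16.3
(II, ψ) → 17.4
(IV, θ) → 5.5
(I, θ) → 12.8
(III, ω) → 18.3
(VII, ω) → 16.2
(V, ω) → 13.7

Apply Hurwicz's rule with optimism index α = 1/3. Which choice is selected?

III

I: 1/3·12.8 + 2/3·5.4 = 118/15
II: 1/3·17.4 + 2/3·1.8 = 7
III: 1/3·18.3 + 2/3·5.6 = 59/6
IV: 1/3·14.2 + 2/3·5.5 = 8.4
V: 1/3·18.6 + 2/3·1.2 = 7
VI: 1/3·20.0 + 2/3·3.3 = 133/15
VII: 1/3·16.2 + 2/3·4.5 = 8.4
Highest Hurwicz score = 59/6 → III.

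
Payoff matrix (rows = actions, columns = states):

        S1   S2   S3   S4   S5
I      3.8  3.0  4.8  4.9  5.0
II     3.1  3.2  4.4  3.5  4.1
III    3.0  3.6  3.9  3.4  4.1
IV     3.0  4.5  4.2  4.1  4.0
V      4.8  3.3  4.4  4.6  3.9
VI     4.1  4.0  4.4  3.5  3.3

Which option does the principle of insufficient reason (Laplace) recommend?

Row averages: I=4.3, II=3.66, III=3.6, IV=3.96, V=4.2, VI=3.86
Highest average = 4.3 → I.

I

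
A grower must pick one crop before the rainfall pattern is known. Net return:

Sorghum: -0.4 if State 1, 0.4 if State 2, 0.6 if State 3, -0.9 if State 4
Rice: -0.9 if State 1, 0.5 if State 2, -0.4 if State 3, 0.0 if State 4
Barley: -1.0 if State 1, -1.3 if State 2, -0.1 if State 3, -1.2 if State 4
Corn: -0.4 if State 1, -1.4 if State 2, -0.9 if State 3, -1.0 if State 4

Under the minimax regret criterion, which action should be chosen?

Column bests: State 1=-0.4, State 2=0.5, State 3=0.6, State 4=0.0.
Sorghum regrets: 0.0, 0.1, 0.0, 0.9 → max 0.9
Rice regrets: 0.5, 0.0, 1.0, 0.0 → max 1.0
Barley regrets: 0.6, 1.8, 0.7, 1.2 → max 1.8
Corn regrets: 0.0, 1.9, 1.5, 1.0 → max 1.9
Smallest max regret = 0.9 → Sorghum.

Sorghum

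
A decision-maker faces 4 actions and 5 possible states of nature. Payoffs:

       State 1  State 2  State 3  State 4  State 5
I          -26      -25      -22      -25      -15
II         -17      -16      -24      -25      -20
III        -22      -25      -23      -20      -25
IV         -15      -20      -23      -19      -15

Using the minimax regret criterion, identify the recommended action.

Column bests: State 1=-15, State 2=-16, State 3=-22, State 4=-19, State 5=-15.
I regrets: 11, 9, 0, 6, 0 → max 11
II regrets: 2, 0, 2, 6, 5 → max 6
III regrets: 7, 9, 1, 1, 10 → max 10
IV regrets: 0, 4, 1, 0, 0 → max 4
Smallest max regret = 4 → IV.

IV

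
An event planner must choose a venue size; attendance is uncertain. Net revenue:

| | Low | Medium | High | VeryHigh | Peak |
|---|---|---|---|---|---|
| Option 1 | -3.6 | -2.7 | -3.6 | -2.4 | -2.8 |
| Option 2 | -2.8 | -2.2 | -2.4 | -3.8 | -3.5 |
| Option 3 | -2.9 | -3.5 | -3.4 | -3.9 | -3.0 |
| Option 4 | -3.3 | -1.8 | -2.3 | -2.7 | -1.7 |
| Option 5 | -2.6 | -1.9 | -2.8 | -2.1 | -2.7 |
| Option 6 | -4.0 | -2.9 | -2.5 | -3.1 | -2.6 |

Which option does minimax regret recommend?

Option 4

Column bests: Low=-2.6, Medium=-1.8, High=-2.3, VeryHigh=-2.1, Peak=-1.7.
Option 1 regrets: 1.0, 0.9, 1.3, 0.3, 1.1 → max 1.3
Option 2 regrets: 0.2, 0.4, 0.1, 1.7, 1.8 → max 1.8
Option 3 regrets: 0.3, 1.7, 1.1, 1.8, 1.3 → max 1.8
Option 4 regrets: 0.7, 0.0, 0.0, 0.6, 0.0 → max 0.7
Option 5 regrets: 0.0, 0.1, 0.5, 0.0, 1.0 → max 1.0
Option 6 regrets: 1.4, 1.1, 0.2, 1.0, 0.9 → max 1.4
Smallest max regret = 0.7 → Option 4.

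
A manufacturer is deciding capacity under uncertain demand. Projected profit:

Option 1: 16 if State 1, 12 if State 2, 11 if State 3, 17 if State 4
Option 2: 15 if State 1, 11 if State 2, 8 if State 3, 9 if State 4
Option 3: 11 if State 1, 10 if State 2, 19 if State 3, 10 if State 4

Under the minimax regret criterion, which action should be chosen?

Column bests: State 1=16, State 2=12, State 3=19, State 4=17.
Option 1 regrets: 0, 0, 8, 0 → max 8
Option 2 regrets: 1, 1, 11, 8 → max 11
Option 3 regrets: 5, 2, 0, 7 → max 7
Smallest max regret = 7 → Option 3.

Option 3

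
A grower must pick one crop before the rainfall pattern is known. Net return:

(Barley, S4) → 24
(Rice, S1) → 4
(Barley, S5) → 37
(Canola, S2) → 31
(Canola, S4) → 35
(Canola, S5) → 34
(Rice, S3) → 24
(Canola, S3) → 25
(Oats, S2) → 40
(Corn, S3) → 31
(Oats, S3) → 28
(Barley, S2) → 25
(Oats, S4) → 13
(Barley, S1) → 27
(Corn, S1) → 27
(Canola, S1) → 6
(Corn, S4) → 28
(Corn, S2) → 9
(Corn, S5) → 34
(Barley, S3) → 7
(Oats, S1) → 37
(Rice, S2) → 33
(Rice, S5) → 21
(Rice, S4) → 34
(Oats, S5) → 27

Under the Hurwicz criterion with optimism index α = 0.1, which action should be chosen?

Corn: 0.1·34 + 0.9·9 = 11.5
Canola: 0.1·35 + 0.9·6 = 8.9
Barley: 0.1·37 + 0.9·7 = 10
Rice: 0.1·34 + 0.9·4 = 7
Oats: 0.1·40 + 0.9·13 = 15.7
Highest Hurwicz score = 15.7 → Oats.

Oats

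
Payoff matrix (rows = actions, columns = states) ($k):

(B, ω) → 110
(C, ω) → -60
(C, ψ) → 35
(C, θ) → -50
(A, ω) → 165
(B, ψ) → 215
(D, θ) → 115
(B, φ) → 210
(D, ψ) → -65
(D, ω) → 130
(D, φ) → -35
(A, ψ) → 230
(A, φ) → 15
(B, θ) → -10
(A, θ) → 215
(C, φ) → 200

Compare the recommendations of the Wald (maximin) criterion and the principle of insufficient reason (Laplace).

Row minima: A=15, B=-10, C=-60, D=-65
Best worst-case = 15 → A.
Row averages: A=156.25, B=131.25, C=31.25, D=36.25
Highest average = 156.25 → A.

maximin → A; laplace → A (agree)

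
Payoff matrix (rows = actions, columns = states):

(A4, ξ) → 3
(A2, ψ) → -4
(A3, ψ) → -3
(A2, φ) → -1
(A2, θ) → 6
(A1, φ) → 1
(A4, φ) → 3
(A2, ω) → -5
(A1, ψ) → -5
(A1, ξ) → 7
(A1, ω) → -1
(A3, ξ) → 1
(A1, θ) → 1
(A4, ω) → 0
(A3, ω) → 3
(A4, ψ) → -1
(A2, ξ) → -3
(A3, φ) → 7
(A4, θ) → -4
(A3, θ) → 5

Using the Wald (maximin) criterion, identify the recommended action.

A3

Row minima: A1=-5, A2=-5, A3=-3, A4=-4
Best worst-case = -3 → A3.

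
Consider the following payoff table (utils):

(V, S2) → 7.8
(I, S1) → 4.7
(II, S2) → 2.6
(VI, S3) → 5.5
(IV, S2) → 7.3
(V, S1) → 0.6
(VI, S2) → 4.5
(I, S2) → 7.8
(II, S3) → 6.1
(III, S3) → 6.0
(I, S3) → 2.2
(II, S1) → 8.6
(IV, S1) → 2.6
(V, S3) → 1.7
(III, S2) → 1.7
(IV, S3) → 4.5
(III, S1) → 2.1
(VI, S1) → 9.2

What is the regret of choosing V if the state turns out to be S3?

4.4

Best payoff under S3 is 6.1.
Regret = 6.1 − 1.7 = 4.4.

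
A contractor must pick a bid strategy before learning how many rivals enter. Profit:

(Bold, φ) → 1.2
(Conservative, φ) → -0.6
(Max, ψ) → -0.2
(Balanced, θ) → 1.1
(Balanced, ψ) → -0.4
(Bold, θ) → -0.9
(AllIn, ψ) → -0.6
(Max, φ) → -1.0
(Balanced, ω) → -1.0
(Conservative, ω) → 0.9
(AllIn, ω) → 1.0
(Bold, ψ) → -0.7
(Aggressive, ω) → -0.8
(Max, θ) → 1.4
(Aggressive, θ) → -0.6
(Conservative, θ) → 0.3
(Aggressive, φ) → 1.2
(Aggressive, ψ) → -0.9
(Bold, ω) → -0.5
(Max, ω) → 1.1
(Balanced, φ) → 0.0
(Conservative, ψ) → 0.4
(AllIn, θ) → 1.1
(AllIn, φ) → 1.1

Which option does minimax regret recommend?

AllIn

Column bests: θ=1.4, φ=1.2, ψ=0.4, ω=1.1.
Conservative regrets: 1.1, 1.8, 0.0, 0.2 → max 1.8
Balanced regrets: 0.3, 1.2, 0.8, 2.1 → max 2.1
Aggressive regrets: 2.0, 0.0, 1.3, 1.9 → max 2.0
Bold regrets: 2.3, 0.0, 1.1, 1.6 → max 2.3
AllIn regrets: 0.3, 0.1, 1.0, 0.1 → max 1.0
Max regrets: 0.0, 2.2, 0.6, 0.0 → max 2.2
Smallest max regret = 1.0 → AllIn.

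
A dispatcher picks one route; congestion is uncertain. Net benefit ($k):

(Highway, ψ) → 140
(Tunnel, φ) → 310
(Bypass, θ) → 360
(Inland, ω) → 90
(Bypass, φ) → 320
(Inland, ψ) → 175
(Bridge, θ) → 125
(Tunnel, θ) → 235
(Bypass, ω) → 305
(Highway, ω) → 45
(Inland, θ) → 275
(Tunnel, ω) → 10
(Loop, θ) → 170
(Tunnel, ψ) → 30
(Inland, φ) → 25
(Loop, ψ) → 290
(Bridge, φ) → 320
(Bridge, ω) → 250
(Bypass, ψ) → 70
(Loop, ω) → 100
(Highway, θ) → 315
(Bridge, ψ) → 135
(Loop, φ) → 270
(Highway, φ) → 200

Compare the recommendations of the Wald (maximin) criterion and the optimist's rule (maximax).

Row minima: Tunnel=10, Loop=100, Highway=45, Bypass=70, Inland=25, Bridge=125
Best worst-case = 125 → Bridge.
Row maxima: Tunnel=310, Loop=290, Highway=315, Bypass=360, Inland=275, Bridge=320
Best best-case = 360 → Bypass.

maximin → Bridge; maximax → Bypass (disagree)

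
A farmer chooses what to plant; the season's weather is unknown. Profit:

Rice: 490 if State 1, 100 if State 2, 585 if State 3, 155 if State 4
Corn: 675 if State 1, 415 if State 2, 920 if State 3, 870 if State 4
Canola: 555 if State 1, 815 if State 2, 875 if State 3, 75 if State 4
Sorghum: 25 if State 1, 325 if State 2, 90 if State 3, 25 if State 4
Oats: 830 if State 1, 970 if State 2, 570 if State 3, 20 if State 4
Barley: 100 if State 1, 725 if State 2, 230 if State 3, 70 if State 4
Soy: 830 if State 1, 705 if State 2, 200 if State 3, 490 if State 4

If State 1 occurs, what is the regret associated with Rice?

340

Best payoff under State 1 is 830.
Regret = 830 − 490 = 340.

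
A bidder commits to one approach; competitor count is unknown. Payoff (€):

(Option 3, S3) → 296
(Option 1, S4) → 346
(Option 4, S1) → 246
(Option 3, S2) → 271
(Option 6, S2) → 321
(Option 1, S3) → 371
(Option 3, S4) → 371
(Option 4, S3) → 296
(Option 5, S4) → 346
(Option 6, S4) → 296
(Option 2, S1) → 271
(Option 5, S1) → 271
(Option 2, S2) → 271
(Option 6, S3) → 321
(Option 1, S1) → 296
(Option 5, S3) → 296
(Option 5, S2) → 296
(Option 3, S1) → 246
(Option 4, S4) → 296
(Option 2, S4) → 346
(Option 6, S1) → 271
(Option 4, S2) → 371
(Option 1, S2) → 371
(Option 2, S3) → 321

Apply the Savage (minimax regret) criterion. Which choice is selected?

Option 1

Column bests: S1=296, S2=371, S3=371, S4=371.
Option 1 regrets: 0, 0, 0, 25 → max 25
Option 2 regrets: 25, 100, 50, 25 → max 100
Option 3 regrets: 50, 100, 75, 0 → max 100
Option 4 regrets: 50, 0, 75, 75 → max 75
Option 5 regrets: 25, 75, 75, 25 → max 75
Option 6 regrets: 25, 50, 50, 75 → max 75
Smallest max regret = 25 → Option 1.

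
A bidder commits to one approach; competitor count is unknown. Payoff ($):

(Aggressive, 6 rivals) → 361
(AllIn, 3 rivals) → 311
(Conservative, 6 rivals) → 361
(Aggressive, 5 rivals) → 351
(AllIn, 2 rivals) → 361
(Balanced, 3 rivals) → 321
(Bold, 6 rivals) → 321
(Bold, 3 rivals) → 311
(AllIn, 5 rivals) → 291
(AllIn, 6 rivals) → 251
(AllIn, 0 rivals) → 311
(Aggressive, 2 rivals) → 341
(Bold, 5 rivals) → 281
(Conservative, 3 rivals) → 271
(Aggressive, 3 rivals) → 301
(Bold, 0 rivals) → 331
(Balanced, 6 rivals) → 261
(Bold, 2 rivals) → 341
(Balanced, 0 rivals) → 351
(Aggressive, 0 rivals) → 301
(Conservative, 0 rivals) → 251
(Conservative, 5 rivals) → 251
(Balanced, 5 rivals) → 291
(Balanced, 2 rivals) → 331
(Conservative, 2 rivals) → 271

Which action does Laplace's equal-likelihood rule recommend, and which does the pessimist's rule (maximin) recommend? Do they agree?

Row averages: Conservative=281, Balanced=311, Aggressive=331, Bold=317, AllIn=305
Highest average = 331 → Aggressive.
Row minima: Conservative=251, Balanced=261, Aggressive=301, Bold=281, AllIn=251
Best worst-case = 301 → Aggressive.

laplace → Aggressive; maximin → Aggressive (agree)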